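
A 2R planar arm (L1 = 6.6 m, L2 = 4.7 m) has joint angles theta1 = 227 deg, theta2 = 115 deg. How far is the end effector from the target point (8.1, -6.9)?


End effector via forward kinematics:
x = L1*cos(t1) + L2*cos(t1+t2) = -0.0312
y = L1*sin(t1) + L2*sin(t1+t2) = -6.2793
Distance to target:
d = sqrt((8.1 - -0.0312)^2 + (-6.9 - -6.2793)^2)
= sqrt(66.1168 + 0.3853)
= 8.1549 m


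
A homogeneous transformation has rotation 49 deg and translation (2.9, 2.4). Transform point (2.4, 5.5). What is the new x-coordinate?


x' = cos(theta)*px - sin(theta)*py + tx
= 0.6561*2.4 - 0.7547*5.5 + 2.9
= 0.3236


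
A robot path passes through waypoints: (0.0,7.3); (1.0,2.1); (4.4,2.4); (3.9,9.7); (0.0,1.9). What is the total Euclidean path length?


Segment lengths:
  seg1 = sqrt((1.0)^2 + (-5.2)^2) = 5.2953
  seg2 = sqrt((3.4)^2 + (0.3)^2) = 3.4132
  seg3 = sqrt((-0.5)^2 + (7.3)^2) = 7.3171
  seg4 = sqrt((-3.9)^2 + (-7.8)^2) = 8.7207
Total = 24.7463


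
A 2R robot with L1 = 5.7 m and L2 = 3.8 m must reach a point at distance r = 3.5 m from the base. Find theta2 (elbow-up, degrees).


cos(theta2) = (r^2 - L1^2 - L2^2) / (2*L1*L2)
cos(theta2) = (12.25 - 32.49 - 14.44) / 43.32
cos(theta2) = -0.800554
theta2 = 143.183 degrees


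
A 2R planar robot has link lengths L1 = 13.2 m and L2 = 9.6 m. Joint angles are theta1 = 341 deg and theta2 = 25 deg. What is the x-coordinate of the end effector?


Convert angles to radians: theta1 = 5.9516, theta2 = 0.4363
x = L1*cos(theta1) + L2*cos(theta1+theta2)
x = 12.4808 + 9.5474
x = 22.0283


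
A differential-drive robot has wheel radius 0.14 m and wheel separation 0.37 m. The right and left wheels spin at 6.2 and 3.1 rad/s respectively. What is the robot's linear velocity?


vR = r*wR = 0.14*6.2 = 0.868 m/s
vL = r*wL = 0.14*3.1 = 0.434 m/s
v = (vR+vL)/2 = 0.651 m/s
omega = (vR-vL)/L = 1.173 rad/s
linear velocity = 0.651 m/s


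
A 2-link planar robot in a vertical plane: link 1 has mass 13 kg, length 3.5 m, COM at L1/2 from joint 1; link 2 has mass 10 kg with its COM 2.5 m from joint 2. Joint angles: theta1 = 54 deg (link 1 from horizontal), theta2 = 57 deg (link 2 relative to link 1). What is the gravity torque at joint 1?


Horizontal distance from joint 1 to link-1 COM:
  x_c1 = (L1/2)*cos(t1) = 1.75 * 0.5878 = 1.0286 m
Horizontal distance from joint 1 to link-2 COM:
  x_c2 = L1*cos(t1) + Lc2*cos(t1+t2)
       = 3.5*0.5878 + 2.5*-0.3584 = 1.1613 m
tau1 = m1*g*x_c1 + m2*g*x_c2
     = 13*9.81*1.0286 + 10*9.81*1.1613
     = 131.1804 + 113.9263
     = 245.1068 Nm


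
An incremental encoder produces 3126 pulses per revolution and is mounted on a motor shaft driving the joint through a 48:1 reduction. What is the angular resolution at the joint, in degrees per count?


counts per rev = 3126
effective counts at joint = 3126 * 48 = 150048
resolution = 360 / 150048
= 0.0024 deg/count


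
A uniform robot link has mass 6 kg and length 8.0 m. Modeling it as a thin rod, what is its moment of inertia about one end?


I = (1/3) * m * L^2
= (1/3) * 6 * 8.0^2
= 0.333333 * 6 * 64.0
= 128.0 kg*m^2


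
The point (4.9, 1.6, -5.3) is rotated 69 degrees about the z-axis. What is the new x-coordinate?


Rotation about z-axis: x' = x*cos(theta) - y*sin(theta)
= 4.9 * 0.3584 - 1.6 * 0.9336
= 0.2623


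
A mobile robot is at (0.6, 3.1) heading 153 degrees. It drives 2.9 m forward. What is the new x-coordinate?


x_new = x0 + d*cos(theta)
= 0.6 + 2.9*cos(153)
= 0.6 + -2.5839
= -1.9839


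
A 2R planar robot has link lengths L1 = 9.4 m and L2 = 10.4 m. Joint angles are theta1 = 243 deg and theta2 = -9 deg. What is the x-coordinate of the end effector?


Convert angles to radians: theta1 = 4.2412, theta2 = -0.1571
x = L1*cos(theta1) + L2*cos(theta1+theta2)
x = -4.2675 + -6.113
x = -10.3805


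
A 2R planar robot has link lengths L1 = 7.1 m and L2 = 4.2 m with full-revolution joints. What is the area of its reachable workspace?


r_max = L1 + L2 = 11.3 m
r_min = |L1 - L2| = 2.9 m
Area = pi*(r_max^2 - r_min^2)
= pi*(127.69 - 8.41)
= pi * 119.28
= 374.7292 m^2


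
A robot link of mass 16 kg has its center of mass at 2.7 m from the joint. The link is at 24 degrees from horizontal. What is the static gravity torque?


tau = m*g*L*cos(angle)
= 16 * 9.81 * 2.7 * cos(24 deg)
= 16 * 9.81 * 2.7 * 0.9135
= 387.1533 Nm


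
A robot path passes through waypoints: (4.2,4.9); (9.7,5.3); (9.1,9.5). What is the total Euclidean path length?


Segment lengths:
  seg1 = sqrt((5.5)^2 + (0.4)^2) = 5.5145
  seg2 = sqrt((-0.6)^2 + (4.2)^2) = 4.2426
Total = 9.7572


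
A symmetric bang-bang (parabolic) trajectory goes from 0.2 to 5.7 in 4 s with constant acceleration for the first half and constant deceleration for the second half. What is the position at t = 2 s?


Symmetric rest-to-rest: each phase covers (pf-p0)/2 in time T/2. 0.5*a*(T/2)^2 = (pf-p0)/2 => a = 4*(pf-p0)/T^2
a = 4*(5.7-0.2)/4^2 = 1.375
t = 2 is in the acceleration phase (t <= T/2).
p = p0 + 0.5*a*t^2 = 0.2 + 0.5*1.375*2^2
= 2.95


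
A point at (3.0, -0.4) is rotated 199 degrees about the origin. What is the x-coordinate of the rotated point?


x' = x*cos(theta) - y*sin(theta)
cos(199 deg) = -0.9455, sin(199 deg) = -0.3256
x' = 3.0 * -0.9455 - -0.4 * -0.3256
= -2.8366 - 0.1302
= -2.9668


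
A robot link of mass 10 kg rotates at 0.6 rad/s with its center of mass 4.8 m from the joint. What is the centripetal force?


F = m * omega^2 * r
= 10 * 0.6^2 * 4.8
= 10 * 0.36 * 4.8
= 17.28 N


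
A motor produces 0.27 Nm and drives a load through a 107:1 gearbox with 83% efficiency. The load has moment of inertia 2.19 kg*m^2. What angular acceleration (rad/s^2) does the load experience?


tau_out = tau_motor * N * eta
= 0.27 * 107 * 0.83 = 23.9787 Nm
alpha = tau_out / I = 23.9787 / 2.19
= 10.9492 rad/s^2


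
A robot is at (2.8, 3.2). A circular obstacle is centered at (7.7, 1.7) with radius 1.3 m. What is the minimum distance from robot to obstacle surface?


center_dist = sqrt((2.8-7.7)^2 + (3.2-1.7)^2)
= sqrt(24.01 + 2.25)
= 5.1245
min_dist = center_dist - radius = 5.1245 - 1.3 = 3.8245 m


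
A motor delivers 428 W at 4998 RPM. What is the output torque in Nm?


omega = 4998 * 2*pi/60 = 523.3893 rad/s
tau = P / omega = 428 / 523.3893
= 0.8177 Nm


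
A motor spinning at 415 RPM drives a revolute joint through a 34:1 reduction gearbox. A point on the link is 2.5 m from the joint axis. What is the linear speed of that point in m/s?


omega_motor = 415 * 2*pi/60 = 43.4587 rad/s
omega_joint = omega_motor / 34 = 1.2782 rad/s
v = omega_joint * r = 1.2782 * 2.5
= 3.1955 m/s


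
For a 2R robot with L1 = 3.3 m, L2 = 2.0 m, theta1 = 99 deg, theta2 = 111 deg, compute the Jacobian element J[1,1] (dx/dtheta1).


J[1,1] = -L1*sin(t1) - L2*sin(t1+t2)
= -3.3*sin(99) - 2.0*sin(210)
= -2.2594


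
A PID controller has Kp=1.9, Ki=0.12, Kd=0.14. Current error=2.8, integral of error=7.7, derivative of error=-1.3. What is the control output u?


u = Kp*e + Ki*int(e) + Kd*de/dt
= 1.9*2.8 + 0.12*7.7 + 0.14*(-1.3)
= 5.32 + 0.924 + -0.182
= 6.062


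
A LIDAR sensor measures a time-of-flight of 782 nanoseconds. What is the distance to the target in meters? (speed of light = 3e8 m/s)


tof = 782 ns = 7.82e-07 s
dist = c * tof / 2
= 3e8 * 7.82e-07 / 2
= 117.3 m


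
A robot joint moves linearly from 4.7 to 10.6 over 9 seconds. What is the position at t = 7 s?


s = t/T = 7/9 = 0.7778
p(t) = p0 + (pf-p0)*s
= 4.7 + (10.6 - 4.7) * 0.7778
= 9.2889


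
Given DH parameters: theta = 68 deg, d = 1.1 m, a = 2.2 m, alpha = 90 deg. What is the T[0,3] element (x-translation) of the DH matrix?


T[0,3] = a * cos(theta)
= 2.2 * cos(68 deg)
= 2.2 * 0.3746
= 0.8241


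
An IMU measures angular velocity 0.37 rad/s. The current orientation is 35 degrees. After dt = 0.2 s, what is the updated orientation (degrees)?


delta_theta = w * dt = 0.37 * 0.2 = 0.074 rad
= 4.2399 deg
theta_new = 35 + 4.2399 = 39.2399 deg


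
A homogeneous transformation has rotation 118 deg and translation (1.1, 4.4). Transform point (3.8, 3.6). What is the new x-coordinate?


x' = cos(theta)*px - sin(theta)*py + tx
= -0.4695*3.8 - 0.8829*3.6 + 1.1
= -3.8626


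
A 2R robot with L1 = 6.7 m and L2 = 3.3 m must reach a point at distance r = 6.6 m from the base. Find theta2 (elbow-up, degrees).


cos(theta2) = (r^2 - L1^2 - L2^2) / (2*L1*L2)
cos(theta2) = (43.56 - 44.89 - 10.89) / 44.22
cos(theta2) = -0.276346
theta2 = 106.0422 degrees


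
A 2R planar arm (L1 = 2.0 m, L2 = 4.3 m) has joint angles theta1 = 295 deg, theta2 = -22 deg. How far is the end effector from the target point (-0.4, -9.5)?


End effector via forward kinematics:
x = L1*cos(t1) + L2*cos(t1+t2) = 1.0703
y = L1*sin(t1) + L2*sin(t1+t2) = -6.1067
Distance to target:
d = sqrt((-0.4 - 1.0703)^2 + (-9.5 - -6.1067)^2)
= sqrt(2.1617 + 11.5143)
= 3.6981 m


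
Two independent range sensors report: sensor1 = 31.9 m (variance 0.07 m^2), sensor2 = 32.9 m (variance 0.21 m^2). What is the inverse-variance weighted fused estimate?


w1 = (1/var1) / (1/var1 + 1/var2)
   = 14.2857 / (14.2857 + 4.7619) = 0.75
w2 = 1 - w1 = 0.25
fused = w1*s1 + w2*s2 = 23.925 + 8.225
= 32.15 m


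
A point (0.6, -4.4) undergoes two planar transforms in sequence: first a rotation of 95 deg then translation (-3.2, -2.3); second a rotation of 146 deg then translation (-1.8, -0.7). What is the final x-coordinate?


After transform 1:
x1 = cos(95)*0.6 - sin(95)*-4.4 + -3.2 = 1.131
y1 = sin(95)*0.6 + cos(95)*-4.4 + -2.3 = -1.3188
After transform 2:
x2 = cos(146)*1.131 - sin(146)*-1.3188 + -1.8
= -2.0001


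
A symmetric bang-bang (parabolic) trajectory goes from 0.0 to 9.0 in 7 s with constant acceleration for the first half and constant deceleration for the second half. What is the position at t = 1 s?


Symmetric rest-to-rest: each phase covers (pf-p0)/2 in time T/2. 0.5*a*(T/2)^2 = (pf-p0)/2 => a = 4*(pf-p0)/T^2
a = 4*(9.0-0.0)/7^2 = 0.7347
t = 1 is in the acceleration phase (t <= T/2).
p = p0 + 0.5*a*t^2 = 0.0 + 0.5*0.7347*1^2
= 0.3673


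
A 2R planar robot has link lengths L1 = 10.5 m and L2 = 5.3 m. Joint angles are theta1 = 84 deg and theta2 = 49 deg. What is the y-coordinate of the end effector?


Convert angles to radians: theta1 = 1.4661, theta2 = 0.8552
y = L1*sin(theta1) + L2*sin(theta1+theta2)
y = 10.4425 + 3.8762
y = 14.3187


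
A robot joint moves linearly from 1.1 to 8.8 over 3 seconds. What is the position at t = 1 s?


s = t/T = 1/3 = 0.3333
p(t) = p0 + (pf-p0)*s
= 1.1 + (8.8 - 1.1) * 0.3333
= 3.6667


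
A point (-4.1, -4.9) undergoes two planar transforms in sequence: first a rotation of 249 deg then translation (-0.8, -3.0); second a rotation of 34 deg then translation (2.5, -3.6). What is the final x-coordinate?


After transform 1:
x1 = cos(249)*-4.1 - sin(249)*-4.9 + -0.8 = -3.9052
y1 = sin(249)*-4.1 + cos(249)*-4.9 + -3.0 = 2.5837
After transform 2:
x2 = cos(34)*-3.9052 - sin(34)*2.5837 + 2.5
= -2.1824


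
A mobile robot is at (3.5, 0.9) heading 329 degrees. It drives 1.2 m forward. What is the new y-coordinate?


y_new = y0 + d*sin(theta)
= 0.9 + 1.2*sin(329)
= 0.9 + -0.618
= 0.282


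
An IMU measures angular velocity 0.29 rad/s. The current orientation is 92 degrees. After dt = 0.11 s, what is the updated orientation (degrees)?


delta_theta = w * dt = 0.29 * 0.11 = 0.0319 rad
= 1.8277 deg
theta_new = 92 + 1.8277 = 93.8277 deg


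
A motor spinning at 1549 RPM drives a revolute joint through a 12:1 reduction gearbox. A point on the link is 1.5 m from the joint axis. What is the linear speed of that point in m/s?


omega_motor = 1549 * 2*pi/60 = 162.2109 rad/s
omega_joint = omega_motor / 12 = 13.5176 rad/s
v = omega_joint * r = 13.5176 * 1.5
= 20.2764 m/s


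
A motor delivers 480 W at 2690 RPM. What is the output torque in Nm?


omega = 2690 * 2*pi/60 = 281.6961 rad/s
tau = P / omega = 480 / 281.6961
= 1.704 Nm


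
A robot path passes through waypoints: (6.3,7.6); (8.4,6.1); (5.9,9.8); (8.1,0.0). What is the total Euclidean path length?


Segment lengths:
  seg1 = sqrt((2.1)^2 + (-1.5)^2) = 2.5807
  seg2 = sqrt((-2.5)^2 + (3.7)^2) = 4.4654
  seg3 = sqrt((2.2)^2 + (-9.8)^2) = 10.0439
Total = 17.09


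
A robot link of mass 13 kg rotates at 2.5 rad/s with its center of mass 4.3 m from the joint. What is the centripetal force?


F = m * omega^2 * r
= 13 * 2.5^2 * 4.3
= 13 * 6.25 * 4.3
= 349.375 N


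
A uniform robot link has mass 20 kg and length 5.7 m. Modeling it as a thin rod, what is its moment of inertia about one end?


I = (1/3) * m * L^2
= (1/3) * 20 * 5.7^2
= 0.333333 * 20 * 32.49
= 216.6 kg*m^2


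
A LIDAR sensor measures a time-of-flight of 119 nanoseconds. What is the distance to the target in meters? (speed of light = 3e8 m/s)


tof = 119 ns = 1.19e-07 s
dist = c * tof / 2
= 3e8 * 1.19e-07 / 2
= 17.85 m


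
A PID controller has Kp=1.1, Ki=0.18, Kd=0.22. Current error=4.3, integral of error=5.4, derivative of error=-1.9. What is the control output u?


u = Kp*e + Ki*int(e) + Kd*de/dt
= 1.1*4.3 + 0.18*5.4 + 0.22*(-1.9)
= 4.73 + 0.972 + -0.418
= 5.284


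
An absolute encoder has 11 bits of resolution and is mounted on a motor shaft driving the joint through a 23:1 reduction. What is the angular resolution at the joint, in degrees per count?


counts = 2^11 = 2048
effective counts at joint = 2048 * 23 = 47104
resolution = 360 / 47104
= 0.0076 deg/count


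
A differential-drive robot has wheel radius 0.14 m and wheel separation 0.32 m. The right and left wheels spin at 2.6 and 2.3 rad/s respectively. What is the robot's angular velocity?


vR = r*wR = 0.14*2.6 = 0.364 m/s
vL = r*wL = 0.14*2.3 = 0.322 m/s
v = (vR+vL)/2 = 0.343 m/s
omega = (vR-vL)/L = 0.1313 rad/s
angular velocity = 0.1313 rad/s


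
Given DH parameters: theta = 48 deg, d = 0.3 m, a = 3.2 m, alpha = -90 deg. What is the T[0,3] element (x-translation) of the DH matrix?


T[0,3] = a * cos(theta)
= 3.2 * cos(48 deg)
= 3.2 * 0.6691
= 2.1412


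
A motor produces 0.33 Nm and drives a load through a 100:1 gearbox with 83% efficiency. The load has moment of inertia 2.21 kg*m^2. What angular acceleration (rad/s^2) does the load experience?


tau_out = tau_motor * N * eta
= 0.33 * 100 * 0.83 = 27.39 Nm
alpha = tau_out / I = 27.39 / 2.21
= 12.3937 rad/s^2


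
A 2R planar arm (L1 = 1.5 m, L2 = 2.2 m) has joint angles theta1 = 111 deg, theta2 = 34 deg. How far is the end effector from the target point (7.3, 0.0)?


End effector via forward kinematics:
x = L1*cos(t1) + L2*cos(t1+t2) = -2.3397
y = L1*sin(t1) + L2*sin(t1+t2) = 2.6622
Distance to target:
d = sqrt((7.3 - -2.3397)^2 + (0.0 - 2.6622)^2)
= sqrt(92.9236 + 7.0875)
= 10.0006 m


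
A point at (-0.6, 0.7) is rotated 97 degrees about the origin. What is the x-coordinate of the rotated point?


x' = x*cos(theta) - y*sin(theta)
cos(97 deg) = -0.1219, sin(97 deg) = 0.9925
x' = -0.6 * -0.1219 - 0.7 * 0.9925
= 0.0731 - 0.6948
= -0.6217


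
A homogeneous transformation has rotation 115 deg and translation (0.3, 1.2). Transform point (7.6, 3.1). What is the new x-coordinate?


x' = cos(theta)*px - sin(theta)*py + tx
= -0.4226*7.6 - 0.9063*3.1 + 0.3
= -5.7215


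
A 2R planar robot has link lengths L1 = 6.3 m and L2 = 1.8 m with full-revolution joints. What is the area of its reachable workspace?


r_max = L1 + L2 = 8.1 m
r_min = |L1 - L2| = 4.5 m
Area = pi*(r_max^2 - r_min^2)
= pi*(65.61 - 20.25)
= pi * 45.36
= 142.5026 m^2


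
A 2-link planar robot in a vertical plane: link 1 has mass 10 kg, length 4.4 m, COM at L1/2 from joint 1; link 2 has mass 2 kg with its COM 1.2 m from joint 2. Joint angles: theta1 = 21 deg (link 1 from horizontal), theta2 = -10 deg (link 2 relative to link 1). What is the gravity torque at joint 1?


Horizontal distance from joint 1 to link-1 COM:
  x_c1 = (L1/2)*cos(t1) = 2.2 * 0.9336 = 2.0539 m
Horizontal distance from joint 1 to link-2 COM:
  x_c2 = L1*cos(t1) + Lc2*cos(t1+t2)
       = 4.4*0.9336 + 1.2*0.9816 = 5.2857 m
tau1 = m1*g*x_c1 + m2*g*x_c2
     = 10*9.81*2.0539 + 2*9.81*5.2857
     = 201.4853 + 103.7056
     = 305.1909 Nm


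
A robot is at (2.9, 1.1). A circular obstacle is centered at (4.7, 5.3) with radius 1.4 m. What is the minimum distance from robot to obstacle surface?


center_dist = sqrt((2.9-4.7)^2 + (1.1-5.3)^2)
= sqrt(3.24 + 17.64)
= 4.5695
min_dist = center_dist - radius = 4.5695 - 1.4 = 3.1695 m


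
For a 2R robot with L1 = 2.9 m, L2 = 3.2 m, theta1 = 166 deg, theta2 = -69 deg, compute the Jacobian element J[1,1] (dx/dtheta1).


J[1,1] = -L1*sin(t1) - L2*sin(t1+t2)
= -2.9*sin(166) - 3.2*sin(97)
= -3.8777


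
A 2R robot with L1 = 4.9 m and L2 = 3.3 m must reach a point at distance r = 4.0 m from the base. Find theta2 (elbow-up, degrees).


cos(theta2) = (r^2 - L1^2 - L2^2) / (2*L1*L2)
cos(theta2) = (16.0 - 24.01 - 10.89) / 32.34
cos(theta2) = -0.584416
theta2 = 125.7617 degrees


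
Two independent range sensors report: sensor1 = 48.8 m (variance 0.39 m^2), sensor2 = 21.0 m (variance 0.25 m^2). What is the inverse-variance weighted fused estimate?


w1 = (1/var1) / (1/var1 + 1/var2)
   = 2.5641 / (2.5641 + 4.0) = 0.3906
w2 = 1 - w1 = 0.6094
fused = w1*s1 + w2*s2 = 19.0625 + 12.7969
= 31.8594 m


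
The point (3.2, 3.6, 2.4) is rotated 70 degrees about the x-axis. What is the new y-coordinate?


Rotation about x-axis: y' = y*cos(theta) - z*sin(theta)
= 3.6 * 0.342 - 2.4 * 0.9397
= -1.024


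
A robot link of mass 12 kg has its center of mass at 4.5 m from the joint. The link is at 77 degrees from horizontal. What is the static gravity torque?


tau = m*g*L*cos(angle)
= 12 * 9.81 * 4.5 * cos(77 deg)
= 12 * 9.81 * 4.5 * 0.225
= 119.1656 Nm


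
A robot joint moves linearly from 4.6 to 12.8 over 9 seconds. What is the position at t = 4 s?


s = t/T = 4/9 = 0.4444
p(t) = p0 + (pf-p0)*s
= 4.6 + (12.8 - 4.6) * 0.4444
= 8.2444


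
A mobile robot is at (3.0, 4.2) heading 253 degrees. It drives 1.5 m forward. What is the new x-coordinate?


x_new = x0 + d*cos(theta)
= 3.0 + 1.5*cos(253)
= 3.0 + -0.4386
= 2.5614


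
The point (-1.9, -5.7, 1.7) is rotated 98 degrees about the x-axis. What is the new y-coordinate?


Rotation about x-axis: y' = y*cos(theta) - z*sin(theta)
= -5.7 * -0.1392 - 1.7 * 0.9903
= -0.8902


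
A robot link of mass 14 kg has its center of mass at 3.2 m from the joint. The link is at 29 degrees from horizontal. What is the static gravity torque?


tau = m*g*L*cos(angle)
= 14 * 9.81 * 3.2 * cos(29 deg)
= 14 * 9.81 * 3.2 * 0.8746
= 384.3849 Nm


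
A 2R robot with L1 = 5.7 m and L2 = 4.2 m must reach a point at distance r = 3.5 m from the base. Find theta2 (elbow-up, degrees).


cos(theta2) = (r^2 - L1^2 - L2^2) / (2*L1*L2)
cos(theta2) = (12.25 - 32.49 - 17.64) / 47.88
cos(theta2) = -0.791145
theta2 = 142.2926 degrees


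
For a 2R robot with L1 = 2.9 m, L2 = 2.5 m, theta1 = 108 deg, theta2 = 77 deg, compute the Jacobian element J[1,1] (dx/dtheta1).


J[1,1] = -L1*sin(t1) - L2*sin(t1+t2)
= -2.9*sin(108) - 2.5*sin(185)
= -2.5402


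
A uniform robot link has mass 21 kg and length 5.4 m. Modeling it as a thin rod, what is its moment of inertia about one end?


I = (1/3) * m * L^2
= (1/3) * 21 * 5.4^2
= 0.333333 * 21 * 29.16
= 204.12 kg*m^2


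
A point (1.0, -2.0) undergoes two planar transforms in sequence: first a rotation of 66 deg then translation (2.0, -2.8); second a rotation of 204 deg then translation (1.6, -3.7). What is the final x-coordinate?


After transform 1:
x1 = cos(66)*1.0 - sin(66)*-2.0 + 2.0 = 4.2338
y1 = sin(66)*1.0 + cos(66)*-2.0 + -2.8 = -2.6999
After transform 2:
x2 = cos(204)*4.2338 - sin(204)*-2.6999 + 1.6
= -3.366


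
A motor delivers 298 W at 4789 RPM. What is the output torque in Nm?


omega = 4789 * 2*pi/60 = 501.5029 rad/s
tau = P / omega = 298 / 501.5029
= 0.5942 Nm


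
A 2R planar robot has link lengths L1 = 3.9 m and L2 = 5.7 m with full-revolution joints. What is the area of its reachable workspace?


r_max = L1 + L2 = 9.6 m
r_min = |L1 - L2| = 1.8 m
Area = pi*(r_max^2 - r_min^2)
= pi*(92.16 - 3.24)
= pi * 88.92
= 279.3504 m^2


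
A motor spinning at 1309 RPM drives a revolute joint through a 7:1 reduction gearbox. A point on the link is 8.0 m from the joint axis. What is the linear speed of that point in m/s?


omega_motor = 1309 * 2*pi/60 = 137.0782 rad/s
omega_joint = omega_motor / 7 = 19.5826 rad/s
v = omega_joint * r = 19.5826 * 8.0
= 156.6608 m/s


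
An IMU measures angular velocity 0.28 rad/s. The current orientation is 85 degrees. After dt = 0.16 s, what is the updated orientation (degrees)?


delta_theta = w * dt = 0.28 * 0.16 = 0.0448 rad
= 2.5669 deg
theta_new = 85 + 2.5669 = 87.5669 deg


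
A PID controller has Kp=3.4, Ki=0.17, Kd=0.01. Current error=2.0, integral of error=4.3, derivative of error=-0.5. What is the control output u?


u = Kp*e + Ki*int(e) + Kd*de/dt
= 3.4*2.0 + 0.17*4.3 + 0.01*(-0.5)
= 6.8 + 0.731 + -0.005
= 7.526


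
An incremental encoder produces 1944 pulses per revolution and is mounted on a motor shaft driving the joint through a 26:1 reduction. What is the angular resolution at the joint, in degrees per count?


counts per rev = 1944
effective counts at joint = 1944 * 26 = 50544
resolution = 360 / 50544
= 0.0071 deg/count


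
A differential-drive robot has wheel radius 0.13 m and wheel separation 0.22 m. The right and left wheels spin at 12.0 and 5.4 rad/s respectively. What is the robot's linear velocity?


vR = r*wR = 0.13*12.0 = 1.56 m/s
vL = r*wL = 0.13*5.4 = 0.702 m/s
v = (vR+vL)/2 = 1.131 m/s
omega = (vR-vL)/L = 3.9 rad/s
linear velocity = 1.131 m/s


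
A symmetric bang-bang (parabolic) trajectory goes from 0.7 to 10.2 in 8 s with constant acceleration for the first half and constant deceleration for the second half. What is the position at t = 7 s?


Symmetric rest-to-rest: each phase covers (pf-p0)/2 in time T/2. 0.5*a*(T/2)^2 = (pf-p0)/2 => a = 4*(pf-p0)/T^2
a = 4*(10.2-0.7)/8^2 = 0.5938
t = 7 is in the deceleration phase (t > T/2).
p = pf - 0.5*a*(T-t)^2 = 10.2 - 0.5*0.5938*1^2
= 9.9031


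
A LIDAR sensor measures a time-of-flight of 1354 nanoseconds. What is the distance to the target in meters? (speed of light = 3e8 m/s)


tof = 1354 ns = 1.354e-06 s
dist = c * tof / 2
= 3e8 * 1.354e-06 / 2
= 203.1 m


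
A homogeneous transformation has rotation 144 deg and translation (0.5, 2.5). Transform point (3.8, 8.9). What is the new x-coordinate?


x' = cos(theta)*px - sin(theta)*py + tx
= -0.809*3.8 - 0.5878*8.9 + 0.5
= -7.8056


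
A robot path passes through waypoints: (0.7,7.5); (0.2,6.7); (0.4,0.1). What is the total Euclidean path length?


Segment lengths:
  seg1 = sqrt((-0.5)^2 + (-0.8)^2) = 0.9434
  seg2 = sqrt((0.2)^2 + (-6.6)^2) = 6.603
Total = 7.5464


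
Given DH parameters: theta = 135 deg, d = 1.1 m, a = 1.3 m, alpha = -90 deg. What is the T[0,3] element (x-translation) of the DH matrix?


T[0,3] = a * cos(theta)
= 1.3 * cos(135 deg)
= 1.3 * -0.7071
= -0.9192


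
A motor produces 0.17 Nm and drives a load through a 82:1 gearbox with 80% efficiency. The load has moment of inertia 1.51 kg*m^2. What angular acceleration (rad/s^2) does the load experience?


tau_out = tau_motor * N * eta
= 0.17 * 82 * 0.8 = 11.152 Nm
alpha = tau_out / I = 11.152 / 1.51
= 7.3854 rad/s^2


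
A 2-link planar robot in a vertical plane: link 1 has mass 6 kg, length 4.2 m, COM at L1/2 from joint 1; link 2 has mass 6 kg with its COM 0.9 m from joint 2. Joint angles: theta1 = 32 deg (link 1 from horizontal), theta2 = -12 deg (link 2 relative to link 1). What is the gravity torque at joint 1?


Horizontal distance from joint 1 to link-1 COM:
  x_c1 = (L1/2)*cos(t1) = 2.1 * 0.848 = 1.7809 m
Horizontal distance from joint 1 to link-2 COM:
  x_c2 = L1*cos(t1) + Lc2*cos(t1+t2)
       = 4.2*0.848 + 0.9*0.9397 = 4.4075 m
tau1 = m1*g*x_c1 + m2*g*x_c2
     = 6*9.81*1.7809 + 6*9.81*4.4075
     = 104.8238 + 259.4269
     = 364.2508 Nm


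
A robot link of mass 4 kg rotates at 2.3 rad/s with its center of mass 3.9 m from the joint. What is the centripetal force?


F = m * omega^2 * r
= 4 * 2.3^2 * 3.9
= 4 * 5.29 * 3.9
= 82.524 N


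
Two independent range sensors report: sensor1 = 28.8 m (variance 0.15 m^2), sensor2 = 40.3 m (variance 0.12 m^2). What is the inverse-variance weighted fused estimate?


w1 = (1/var1) / (1/var1 + 1/var2)
   = 6.6667 / (6.6667 + 8.3333) = 0.4444
w2 = 1 - w1 = 0.5556
fused = w1*s1 + w2*s2 = 12.8 + 22.3889
= 35.1889 m


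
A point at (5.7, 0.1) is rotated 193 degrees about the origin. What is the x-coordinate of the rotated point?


x' = x*cos(theta) - y*sin(theta)
cos(193 deg) = -0.9744, sin(193 deg) = -0.225
x' = 5.7 * -0.9744 - 0.1 * -0.225
= -5.5539 - -0.0225
= -5.5314


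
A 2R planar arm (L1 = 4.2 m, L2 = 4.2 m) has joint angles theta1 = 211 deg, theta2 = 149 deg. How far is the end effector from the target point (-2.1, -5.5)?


End effector via forward kinematics:
x = L1*cos(t1) + L2*cos(t1+t2) = 0.5999
y = L1*sin(t1) + L2*sin(t1+t2) = -2.1632
Distance to target:
d = sqrt((-2.1 - 0.5999)^2 + (-5.5 - -2.1632)^2)
= sqrt(7.2894 + 11.1345)
= 4.2923 m


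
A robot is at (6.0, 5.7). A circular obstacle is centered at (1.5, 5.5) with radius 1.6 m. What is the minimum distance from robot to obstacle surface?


center_dist = sqrt((6.0-1.5)^2 + (5.7-5.5)^2)
= sqrt(20.25 + 0.04)
= 4.5044
min_dist = center_dist - radius = 4.5044 - 1.6 = 2.9044 m


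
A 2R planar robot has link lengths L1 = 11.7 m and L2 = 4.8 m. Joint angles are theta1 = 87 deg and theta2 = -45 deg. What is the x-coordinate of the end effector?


Convert angles to radians: theta1 = 1.5184, theta2 = -0.7854
x = L1*cos(theta1) + L2*cos(theta1+theta2)
x = 0.6123 + 3.5671
x = 4.1794


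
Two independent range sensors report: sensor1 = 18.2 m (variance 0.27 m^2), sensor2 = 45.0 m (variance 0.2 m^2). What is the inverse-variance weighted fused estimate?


w1 = (1/var1) / (1/var1 + 1/var2)
   = 3.7037 / (3.7037 + 5.0) = 0.4255
w2 = 1 - w1 = 0.5745
fused = w1*s1 + w2*s2 = 7.7447 + 25.8511
= 33.5957 m


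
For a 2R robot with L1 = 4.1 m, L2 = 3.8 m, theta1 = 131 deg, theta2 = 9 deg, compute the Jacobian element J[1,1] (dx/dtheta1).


J[1,1] = -L1*sin(t1) - L2*sin(t1+t2)
= -4.1*sin(131) - 3.8*sin(140)
= -5.5369


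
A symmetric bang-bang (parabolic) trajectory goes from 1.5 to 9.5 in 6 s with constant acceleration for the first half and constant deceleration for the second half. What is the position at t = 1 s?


Symmetric rest-to-rest: each phase covers (pf-p0)/2 in time T/2. 0.5*a*(T/2)^2 = (pf-p0)/2 => a = 4*(pf-p0)/T^2
a = 4*(9.5-1.5)/6^2 = 0.8889
t = 1 is in the acceleration phase (t <= T/2).
p = p0 + 0.5*a*t^2 = 1.5 + 0.5*0.8889*1^2
= 1.9444


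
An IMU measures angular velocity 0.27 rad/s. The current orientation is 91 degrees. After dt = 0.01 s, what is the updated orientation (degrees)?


delta_theta = w * dt = 0.27 * 0.01 = 0.0027 rad
= 0.1547 deg
theta_new = 91 + 0.1547 = 91.1547 deg


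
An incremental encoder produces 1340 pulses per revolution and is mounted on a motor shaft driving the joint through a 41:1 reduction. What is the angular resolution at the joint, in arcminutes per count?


counts per rev = 1340
effective counts at joint = 1340 * 41 = 54940
resolution = 360*60 / 54940
= 0.3932 arcmin/count


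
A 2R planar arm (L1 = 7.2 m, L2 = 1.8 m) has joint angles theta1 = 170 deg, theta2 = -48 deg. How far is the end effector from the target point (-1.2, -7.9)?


End effector via forward kinematics:
x = L1*cos(t1) + L2*cos(t1+t2) = -8.0445
y = L1*sin(t1) + L2*sin(t1+t2) = 2.7768
Distance to target:
d = sqrt((-1.2 - -8.0445)^2 + (-7.9 - 2.7768)^2)
= sqrt(46.8468 + 113.9931)
= 12.6823 m


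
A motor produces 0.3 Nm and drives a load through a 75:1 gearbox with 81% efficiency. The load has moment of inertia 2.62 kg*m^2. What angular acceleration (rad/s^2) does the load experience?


tau_out = tau_motor * N * eta
= 0.3 * 75 * 0.81 = 18.225 Nm
alpha = tau_out / I = 18.225 / 2.62
= 6.9561 rad/s^2


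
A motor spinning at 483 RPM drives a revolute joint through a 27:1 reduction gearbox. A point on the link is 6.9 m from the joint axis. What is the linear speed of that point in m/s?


omega_motor = 483 * 2*pi/60 = 50.5796 rad/s
omega_joint = omega_motor / 27 = 1.8733 rad/s
v = omega_joint * r = 1.8733 * 6.9
= 12.9259 m/s


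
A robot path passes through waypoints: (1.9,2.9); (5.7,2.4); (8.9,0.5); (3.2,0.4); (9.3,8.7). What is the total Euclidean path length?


Segment lengths:
  seg1 = sqrt((3.8)^2 + (-0.5)^2) = 3.8328
  seg2 = sqrt((3.2)^2 + (-1.9)^2) = 3.7216
  seg3 = sqrt((-5.7)^2 + (-0.1)^2) = 5.7009
  seg4 = sqrt((6.1)^2 + (8.3)^2) = 10.3005
Total = 23.5557


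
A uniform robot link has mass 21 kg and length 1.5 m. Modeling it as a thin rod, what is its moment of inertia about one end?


I = (1/3) * m * L^2
= (1/3) * 21 * 1.5^2
= 0.333333 * 21 * 2.25
= 15.75 kg*m^2


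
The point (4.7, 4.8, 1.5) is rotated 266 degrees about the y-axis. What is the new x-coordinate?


Rotation about y-axis: x' = x*cos(theta) + z*sin(theta)
= 4.7 * -0.0698 + 1.5 * -0.9976
= -1.8242


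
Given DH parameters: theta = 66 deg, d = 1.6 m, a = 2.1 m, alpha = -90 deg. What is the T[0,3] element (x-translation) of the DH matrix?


T[0,3] = a * cos(theta)
= 2.1 * cos(66 deg)
= 2.1 * 0.4067
= 0.8541


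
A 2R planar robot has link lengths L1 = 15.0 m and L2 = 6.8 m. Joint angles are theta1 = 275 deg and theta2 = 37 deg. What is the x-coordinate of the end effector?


Convert angles to radians: theta1 = 4.7997, theta2 = 0.6458
x = L1*cos(theta1) + L2*cos(theta1+theta2)
x = 1.3073 + 4.5501
x = 5.8574


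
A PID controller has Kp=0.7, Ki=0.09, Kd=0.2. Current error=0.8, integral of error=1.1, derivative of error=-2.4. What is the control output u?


u = Kp*e + Ki*int(e) + Kd*de/dt
= 0.7*0.8 + 0.09*1.1 + 0.2*(-2.4)
= 0.56 + 0.099 + -0.48
= 0.179


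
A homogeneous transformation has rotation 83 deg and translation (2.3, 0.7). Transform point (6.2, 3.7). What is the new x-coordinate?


x' = cos(theta)*px - sin(theta)*py + tx
= 0.1219*6.2 - 0.9925*3.7 + 2.3
= -0.6168


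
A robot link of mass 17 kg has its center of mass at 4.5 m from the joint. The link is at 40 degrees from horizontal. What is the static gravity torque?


tau = m*g*L*cos(angle)
= 17 * 9.81 * 4.5 * cos(40 deg)
= 17 * 9.81 * 4.5 * 0.766
= 574.8895 Nm


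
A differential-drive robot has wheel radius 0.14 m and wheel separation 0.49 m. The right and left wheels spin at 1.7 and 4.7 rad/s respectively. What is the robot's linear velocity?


vR = r*wR = 0.14*1.7 = 0.238 m/s
vL = r*wL = 0.14*4.7 = 0.658 m/s
v = (vR+vL)/2 = 0.448 m/s
omega = (vR-vL)/L = -0.8571 rad/s
linear velocity = 0.448 m/s


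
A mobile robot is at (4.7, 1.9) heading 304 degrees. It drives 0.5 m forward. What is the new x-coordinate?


x_new = x0 + d*cos(theta)
= 4.7 + 0.5*cos(304)
= 4.7 + 0.2796
= 4.9796


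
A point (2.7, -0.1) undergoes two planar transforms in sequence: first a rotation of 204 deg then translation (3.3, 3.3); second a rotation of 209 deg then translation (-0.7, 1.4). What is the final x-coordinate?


After transform 1:
x1 = cos(204)*2.7 - sin(204)*-0.1 + 3.3 = 0.7928
y1 = sin(204)*2.7 + cos(204)*-0.1 + 3.3 = 2.2932
After transform 2:
x2 = cos(209)*0.7928 - sin(209)*2.2932 + -0.7
= -0.2816


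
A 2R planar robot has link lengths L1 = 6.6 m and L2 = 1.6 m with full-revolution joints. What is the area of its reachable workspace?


r_max = L1 + L2 = 8.2 m
r_min = |L1 - L2| = 5.0 m
Area = pi*(r_max^2 - r_min^2)
= pi*(67.24 - 25.0)
= pi * 42.24
= 132.7009 m^2


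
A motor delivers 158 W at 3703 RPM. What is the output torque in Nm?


omega = 3703 * 2*pi/60 = 387.7773 rad/s
tau = P / omega = 158 / 387.7773
= 0.4075 Nm


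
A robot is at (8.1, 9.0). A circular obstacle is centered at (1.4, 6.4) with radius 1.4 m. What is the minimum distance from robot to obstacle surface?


center_dist = sqrt((8.1-1.4)^2 + (9.0-6.4)^2)
= sqrt(44.89 + 6.76)
= 7.1868
min_dist = center_dist - radius = 7.1868 - 1.4 = 5.7868 m


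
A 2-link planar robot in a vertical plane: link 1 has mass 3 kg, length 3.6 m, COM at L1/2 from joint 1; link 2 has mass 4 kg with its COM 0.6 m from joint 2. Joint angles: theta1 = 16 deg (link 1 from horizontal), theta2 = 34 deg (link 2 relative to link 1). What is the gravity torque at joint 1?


Horizontal distance from joint 1 to link-1 COM:
  x_c1 = (L1/2)*cos(t1) = 1.8 * 0.9613 = 1.7303 m
Horizontal distance from joint 1 to link-2 COM:
  x_c2 = L1*cos(t1) + Lc2*cos(t1+t2)
       = 3.6*0.9613 + 0.6*0.6428 = 3.8462 m
tau1 = m1*g*x_c1 + m2*g*x_c2
     = 3*9.81*1.7303 + 4*9.81*3.8462
     = 50.9219 + 150.9255
     = 201.8473 Nm


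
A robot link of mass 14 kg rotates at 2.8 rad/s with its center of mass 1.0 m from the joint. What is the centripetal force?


F = m * omega^2 * r
= 14 * 2.8^2 * 1.0
= 14 * 7.84 * 1.0
= 109.76 N


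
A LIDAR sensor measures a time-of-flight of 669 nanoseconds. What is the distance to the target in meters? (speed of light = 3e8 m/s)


tof = 669 ns = 6.69e-07 s
dist = c * tof / 2
= 3e8 * 6.69e-07 / 2
= 100.35 m


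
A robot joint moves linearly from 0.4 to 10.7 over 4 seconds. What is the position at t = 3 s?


s = t/T = 3/4 = 0.75
p(t) = p0 + (pf-p0)*s
= 0.4 + (10.7 - 0.4) * 0.75
= 8.125


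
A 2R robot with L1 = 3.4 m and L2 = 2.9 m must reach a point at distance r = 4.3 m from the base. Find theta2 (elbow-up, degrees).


cos(theta2) = (r^2 - L1^2 - L2^2) / (2*L1*L2)
cos(theta2) = (18.49 - 11.56 - 8.41) / 19.72
cos(theta2) = -0.075051
theta2 = 94.3041 degrees


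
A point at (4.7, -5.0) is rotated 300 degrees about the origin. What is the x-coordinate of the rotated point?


x' = x*cos(theta) - y*sin(theta)
cos(300 deg) = 0.5, sin(300 deg) = -0.866
x' = 4.7 * 0.5 - -5.0 * -0.866
= 2.35 - 4.3301
= -1.9801


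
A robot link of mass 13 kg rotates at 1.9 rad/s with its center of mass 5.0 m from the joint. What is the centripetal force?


F = m * omega^2 * r
= 13 * 1.9^2 * 5.0
= 13 * 3.61 * 5.0
= 234.65 N


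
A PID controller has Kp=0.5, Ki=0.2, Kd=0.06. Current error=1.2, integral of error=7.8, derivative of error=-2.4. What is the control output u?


u = Kp*e + Ki*int(e) + Kd*de/dt
= 0.5*1.2 + 0.2*7.8 + 0.06*(-2.4)
= 0.6 + 1.56 + -0.144
= 2.016


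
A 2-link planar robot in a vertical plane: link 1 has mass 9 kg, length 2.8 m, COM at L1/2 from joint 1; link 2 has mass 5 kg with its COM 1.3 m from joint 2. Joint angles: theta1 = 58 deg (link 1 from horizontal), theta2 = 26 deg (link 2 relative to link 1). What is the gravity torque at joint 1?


Horizontal distance from joint 1 to link-1 COM:
  x_c1 = (L1/2)*cos(t1) = 1.4 * 0.5299 = 0.7419 m
Horizontal distance from joint 1 to link-2 COM:
  x_c2 = L1*cos(t1) + Lc2*cos(t1+t2)
       = 2.8*0.5299 + 1.3*0.1045 = 1.6197 m
tau1 = m1*g*x_c1 + m2*g*x_c2
     = 9*9.81*0.7419 + 5*9.81*1.6197
     = 65.5012 + 79.4444
     = 144.9456 Nm


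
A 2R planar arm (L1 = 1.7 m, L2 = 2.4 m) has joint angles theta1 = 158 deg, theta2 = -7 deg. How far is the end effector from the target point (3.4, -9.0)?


End effector via forward kinematics:
x = L1*cos(t1) + L2*cos(t1+t2) = -3.6753
y = L1*sin(t1) + L2*sin(t1+t2) = 1.8004
Distance to target:
d = sqrt((3.4 - -3.6753)^2 + (-9.0 - 1.8004)^2)
= sqrt(50.0599 + 116.6481)
= 12.9115 m


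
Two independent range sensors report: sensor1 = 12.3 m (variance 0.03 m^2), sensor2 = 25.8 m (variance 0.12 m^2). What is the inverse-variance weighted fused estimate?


w1 = (1/var1) / (1/var1 + 1/var2)
   = 33.3333 / (33.3333 + 8.3333) = 0.8
w2 = 1 - w1 = 0.2
fused = w1*s1 + w2*s2 = 9.84 + 5.16
= 15.0 m


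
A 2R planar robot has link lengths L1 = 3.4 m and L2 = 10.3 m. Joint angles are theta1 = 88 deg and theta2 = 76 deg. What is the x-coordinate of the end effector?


Convert angles to radians: theta1 = 1.5359, theta2 = 1.3265
x = L1*cos(theta1) + L2*cos(theta1+theta2)
x = 0.1187 + -9.901
x = -9.7823


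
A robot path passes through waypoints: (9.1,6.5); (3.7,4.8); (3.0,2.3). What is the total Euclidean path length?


Segment lengths:
  seg1 = sqrt((-5.4)^2 + (-1.7)^2) = 5.6613
  seg2 = sqrt((-0.7)^2 + (-2.5)^2) = 2.5962
Total = 8.2574


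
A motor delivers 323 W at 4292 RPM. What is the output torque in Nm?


omega = 4292 * 2*pi/60 = 449.4572 rad/s
tau = P / omega = 323 / 449.4572
= 0.7186 Nm


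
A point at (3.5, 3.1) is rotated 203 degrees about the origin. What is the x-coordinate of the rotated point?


x' = x*cos(theta) - y*sin(theta)
cos(203 deg) = -0.9205, sin(203 deg) = -0.3907
x' = 3.5 * -0.9205 - 3.1 * -0.3907
= -3.2218 - -1.2113
= -2.0105


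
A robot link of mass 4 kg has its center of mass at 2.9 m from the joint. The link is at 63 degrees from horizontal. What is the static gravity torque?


tau = m*g*L*cos(angle)
= 4 * 9.81 * 2.9 * cos(63 deg)
= 4 * 9.81 * 2.9 * 0.454
= 51.6623 Nm


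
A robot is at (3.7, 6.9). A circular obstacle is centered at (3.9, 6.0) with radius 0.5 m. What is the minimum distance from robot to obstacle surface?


center_dist = sqrt((3.7-3.9)^2 + (6.9-6.0)^2)
= sqrt(0.04 + 0.81)
= 0.922
min_dist = center_dist - radius = 0.922 - 0.5 = 0.422 m


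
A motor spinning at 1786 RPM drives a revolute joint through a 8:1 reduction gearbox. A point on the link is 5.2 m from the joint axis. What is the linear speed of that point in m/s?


omega_motor = 1786 * 2*pi/60 = 187.0295 rad/s
omega_joint = omega_motor / 8 = 23.3787 rad/s
v = omega_joint * r = 23.3787 * 5.2
= 121.5692 m/s


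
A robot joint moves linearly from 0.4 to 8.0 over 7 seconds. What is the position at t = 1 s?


s = t/T = 1/7 = 0.1429
p(t) = p0 + (pf-p0)*s
= 0.4 + (8.0 - 0.4) * 0.1429
= 1.4857


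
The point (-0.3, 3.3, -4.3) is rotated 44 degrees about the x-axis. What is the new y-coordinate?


Rotation about x-axis: y' = y*cos(theta) - z*sin(theta)
= 3.3 * 0.7193 - -4.3 * 0.6947
= 5.3609


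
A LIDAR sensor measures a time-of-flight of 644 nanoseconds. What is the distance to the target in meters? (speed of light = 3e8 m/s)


tof = 644 ns = 6.44e-07 s
dist = c * tof / 2
= 3e8 * 6.44e-07 / 2
= 96.6 m


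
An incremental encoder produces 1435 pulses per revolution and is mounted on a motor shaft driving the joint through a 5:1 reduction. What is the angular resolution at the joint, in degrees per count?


counts per rev = 1435
effective counts at joint = 1435 * 5 = 7175
resolution = 360 / 7175
= 0.0502 deg/count


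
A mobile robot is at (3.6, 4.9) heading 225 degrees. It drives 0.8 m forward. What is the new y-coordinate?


y_new = y0 + d*sin(theta)
= 4.9 + 0.8*sin(225)
= 4.9 + -0.5657
= 4.3343


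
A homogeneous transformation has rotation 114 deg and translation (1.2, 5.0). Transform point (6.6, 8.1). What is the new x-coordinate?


x' = cos(theta)*px - sin(theta)*py + tx
= -0.4067*6.6 - 0.9135*8.1 + 1.2
= -8.8842


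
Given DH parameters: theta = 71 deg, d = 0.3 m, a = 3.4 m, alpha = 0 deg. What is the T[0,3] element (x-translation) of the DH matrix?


T[0,3] = a * cos(theta)
= 3.4 * cos(71 deg)
= 3.4 * 0.3256
= 1.1069


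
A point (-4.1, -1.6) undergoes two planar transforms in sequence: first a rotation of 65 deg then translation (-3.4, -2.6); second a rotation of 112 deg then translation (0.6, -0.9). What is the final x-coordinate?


After transform 1:
x1 = cos(65)*-4.1 - sin(65)*-1.6 + -3.4 = -3.6826
y1 = sin(65)*-4.1 + cos(65)*-1.6 + -2.6 = -6.9921
After transform 2:
x2 = cos(112)*-3.6826 - sin(112)*-6.9921 + 0.6
= 8.4625


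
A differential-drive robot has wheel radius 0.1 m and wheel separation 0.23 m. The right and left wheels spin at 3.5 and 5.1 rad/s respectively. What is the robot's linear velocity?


vR = r*wR = 0.1*3.5 = 0.35 m/s
vL = r*wL = 0.1*5.1 = 0.51 m/s
v = (vR+vL)/2 = 0.43 m/s
omega = (vR-vL)/L = -0.6957 rad/s
linear velocity = 0.43 m/s
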